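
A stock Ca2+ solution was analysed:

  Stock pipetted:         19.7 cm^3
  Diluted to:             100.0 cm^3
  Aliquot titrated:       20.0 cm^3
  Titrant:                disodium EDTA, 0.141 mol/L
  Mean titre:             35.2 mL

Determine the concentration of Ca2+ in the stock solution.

1.26 mol/L

Ca^2+ + EDTA^4- → [Ca(EDTA)]^2-
n(EDTA) = 0.0352 × 0.141 = 4.96 × 10^-3 mol
n(Ca2+) in the aliquot = 4.96 × 10^-3 mol (1:1 ratio)
[Ca2+]_dilute = 4.96 × 10^-3 / 0.0200 = 0.248 mol/L
Dilution factor = 100.0 / 19.7 = 5.076
[Ca2+]_stock = 0.248 × 5.076 = 1.26 mol/L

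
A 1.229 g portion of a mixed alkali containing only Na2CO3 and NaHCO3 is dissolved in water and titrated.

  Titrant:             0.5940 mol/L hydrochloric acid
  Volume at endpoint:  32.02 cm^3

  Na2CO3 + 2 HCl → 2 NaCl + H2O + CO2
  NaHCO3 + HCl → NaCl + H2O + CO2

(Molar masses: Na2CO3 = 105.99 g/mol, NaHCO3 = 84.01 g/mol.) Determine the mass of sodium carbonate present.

0.6303 g

n(HCl) = 0.03202 × 0.5940 = 0.01902 mol
Let x = n(Na2CO3), y = n(NaHCO3).
Titrant: 2x + 1y = 0.01902;  mass: 105.99x + 84.01y = 1.229
Solving, x = 5.946 × 10^-3 mol, y = 7.127 × 10^-3 mol
mass of Na2CO3 = 5.946 × 10^-3 × 105.99 = 0.6303 g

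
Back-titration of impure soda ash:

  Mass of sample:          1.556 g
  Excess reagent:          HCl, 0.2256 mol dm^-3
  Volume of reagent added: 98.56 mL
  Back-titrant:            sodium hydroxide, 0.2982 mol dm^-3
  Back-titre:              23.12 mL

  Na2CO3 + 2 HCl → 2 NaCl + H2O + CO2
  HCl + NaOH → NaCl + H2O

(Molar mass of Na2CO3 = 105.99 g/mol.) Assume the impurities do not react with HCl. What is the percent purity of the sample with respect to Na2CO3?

52.25 %

n(HCl) added = 0.09856 × 0.2256 = 0.02224 mol
n(NaOH) used in back-titration = 0.02312 × 0.2982 = 6.894 × 10^-3 mol
n(HCl) left over = 6.894 × 10^-3 mol (1:1 ratio)
n(HCl) consumed by analyte = 0.02224 − 6.894 × 10^-3 = 0.01534 mol
From the 1:2 ratio, n(Na2CO3) = 1/2 × 0.01534 = 7.670 × 10^-3 mol
mass of Na2CO3 = 7.670 × 10^-3 × 105.99 = 0.8130 g
% Na2CO3 = 0.8130 / 1.556 × 100 = 52.25 %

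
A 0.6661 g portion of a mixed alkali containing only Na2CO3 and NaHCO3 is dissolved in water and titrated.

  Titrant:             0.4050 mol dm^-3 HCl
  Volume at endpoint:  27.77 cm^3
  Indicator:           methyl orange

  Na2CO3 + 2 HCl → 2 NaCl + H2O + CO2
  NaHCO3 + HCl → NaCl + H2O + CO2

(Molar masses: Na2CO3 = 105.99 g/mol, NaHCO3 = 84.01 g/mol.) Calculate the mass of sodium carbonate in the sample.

n(HCl) = 0.02777 × 0.4050 = 0.01125 mol
Let x = n(Na2CO3), y = n(NaHCO3).
Titrant: 2x + 1y = 0.01125;  mass: 105.99x + 84.01y = 0.6661
Solving, x = 4.494 × 10^-3 mol, y = 2.259 × 10^-3 mol
mass of Na2CO3 = 4.494 × 10^-3 × 105.99 = 0.4763 g

0.4763 g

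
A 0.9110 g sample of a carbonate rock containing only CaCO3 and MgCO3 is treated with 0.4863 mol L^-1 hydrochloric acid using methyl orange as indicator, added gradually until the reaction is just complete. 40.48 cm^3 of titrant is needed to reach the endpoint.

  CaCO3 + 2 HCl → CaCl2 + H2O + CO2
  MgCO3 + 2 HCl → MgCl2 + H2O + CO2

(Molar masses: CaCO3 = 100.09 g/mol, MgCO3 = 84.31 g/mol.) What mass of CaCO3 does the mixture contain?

n(HCl) = 0.04048 × 0.4863 = 0.01969 mol
Let x = n(CaCO3), y = n(MgCO3).
Titrant: 2x + 2y = 0.01969;  mass: 100.09x + 84.31y = 0.9110
Solving, x = 5.143 × 10^-3 mol, y = 4.699 × 10^-3 mol
mass of CaCO3 = 5.143 × 10^-3 × 100.09 = 0.5148 g

0.5148 g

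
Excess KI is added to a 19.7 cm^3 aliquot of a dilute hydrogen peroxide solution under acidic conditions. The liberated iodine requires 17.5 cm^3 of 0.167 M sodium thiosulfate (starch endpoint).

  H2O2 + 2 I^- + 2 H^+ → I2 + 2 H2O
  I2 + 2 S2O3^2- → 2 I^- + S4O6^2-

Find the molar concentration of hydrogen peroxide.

0.0742 M

n(S2O3^2-) = 0.0175 × 0.167 = 2.92 × 10^-3 mol
n(I2) = n(S2O3^2-)/2 = 1.46 × 10^-3 mol
n(H2O2) in the aliquot = 1.46 × 10^-3 mol (1:1 ratio)
[H2O2] = 1.46 × 10^-3 / 0.0197 = 0.0742 mol/L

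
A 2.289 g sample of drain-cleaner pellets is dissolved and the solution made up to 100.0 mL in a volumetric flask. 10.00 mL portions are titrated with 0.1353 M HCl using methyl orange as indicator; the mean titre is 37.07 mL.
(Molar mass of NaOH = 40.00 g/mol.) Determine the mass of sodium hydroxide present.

NaOH + HCl → NaCl + H2O
n(HCl) per titration = 0.03707 × 0.1353 = 5.016 × 10^-3 mol
n(NaOH) in each aliquot = 5.016 × 10^-3 mol (1:1 ratio)
n(NaOH) in the whole flask = 5.016 × 10^-3 × 100.0/10.00 = 0.05016 mol
mass of NaOH = 0.05016 × 40.00 = 2.006 g

2.006 g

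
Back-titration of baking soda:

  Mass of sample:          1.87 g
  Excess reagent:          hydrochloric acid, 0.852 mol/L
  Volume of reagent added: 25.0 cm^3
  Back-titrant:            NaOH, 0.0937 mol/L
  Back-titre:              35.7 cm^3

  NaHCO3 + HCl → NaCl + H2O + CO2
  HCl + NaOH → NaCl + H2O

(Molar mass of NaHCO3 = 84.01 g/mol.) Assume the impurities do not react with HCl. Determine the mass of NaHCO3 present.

1.51 g

n(HCl) added = 0.0250 × 0.852 = 0.0213 mol
n(NaOH) used in back-titration = 0.0357 × 0.0937 = 3.35 × 10^-3 mol
n(HCl) left over = 3.35 × 10^-3 mol (1:1 ratio)
n(HCl) consumed by analyte = 0.0213 − 3.35 × 10^-3 = 0.0180 mol
n(NaHCO3) = 0.0180 mol (1:1 ratio)
mass of NaHCO3 = 0.0180 × 84.01 = 1.51 g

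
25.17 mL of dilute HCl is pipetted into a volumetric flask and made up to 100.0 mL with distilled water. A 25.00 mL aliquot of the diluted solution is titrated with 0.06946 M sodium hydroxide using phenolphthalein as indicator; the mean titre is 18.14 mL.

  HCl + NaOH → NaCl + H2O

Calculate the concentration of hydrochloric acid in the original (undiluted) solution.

0.2002 M

n(NaOH) = 0.01814 × 0.06946 = 1.260 × 10^-3 mol
n(HCl) in the aliquot = 1.260 × 10^-3 mol (1:1 ratio)
[HCl]_dilute = 1.260 × 10^-3 / 0.02500 = 0.05040 mol/L
Dilution factor = 100.0 / 25.17 = 3.973
[HCl]_stock = 0.05040 × 3.973 = 0.2002 mol/L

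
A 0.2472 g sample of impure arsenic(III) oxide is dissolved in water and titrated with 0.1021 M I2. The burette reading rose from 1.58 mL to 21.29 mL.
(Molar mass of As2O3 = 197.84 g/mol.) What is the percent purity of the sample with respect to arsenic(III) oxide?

As2O3 + 2 I2 + 2 H2O → As2O5 + 4 HI
n(I2) = 0.01971 L × 0.1021 mol/L = 2.012 × 10^-3 mol
From the 1:2 ratio, n(As2O3) = 1/2 × 2.012 × 10^-3 = 1.006 × 10^-3 mol
mass of As2O3 = 1.006 × 10^-3 × 197.84 g/mol = 0.1991 g
% As2O3 = 0.1991 / 0.2472 × 100 = 80.53 %

80.53 %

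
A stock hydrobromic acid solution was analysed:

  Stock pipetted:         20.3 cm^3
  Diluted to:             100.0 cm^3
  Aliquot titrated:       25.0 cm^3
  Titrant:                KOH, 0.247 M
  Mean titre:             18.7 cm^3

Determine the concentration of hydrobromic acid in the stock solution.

0.910 M

HBr + KOH → KBr + H2O
n(KOH) = 0.0187 × 0.247 = 4.62 × 10^-3 mol
n(HBr) in the aliquot = 4.62 × 10^-3 mol (1:1 ratio)
[HBr]_dilute = 4.62 × 10^-3 / 0.0250 = 0.185 mol/L
Dilution factor = 100.0 / 20.3 = 4.926
[HBr]_stock = 0.185 × 4.926 = 0.910 mol/L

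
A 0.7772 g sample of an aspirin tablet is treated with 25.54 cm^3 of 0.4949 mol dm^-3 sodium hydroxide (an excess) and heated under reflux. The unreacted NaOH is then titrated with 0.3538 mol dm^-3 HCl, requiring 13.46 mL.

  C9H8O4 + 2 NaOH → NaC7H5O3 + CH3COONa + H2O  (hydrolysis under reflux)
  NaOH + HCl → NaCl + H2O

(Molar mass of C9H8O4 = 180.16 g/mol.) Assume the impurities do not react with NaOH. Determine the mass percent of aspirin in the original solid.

91.30 %

n(NaOH) added = 0.02554 × 0.4949 = 0.01264 mol
n(HCl) used in back-titration = 0.01346 × 0.3538 = 4.762 × 10^-3 mol
n(NaOH) left over = 4.762 × 10^-3 mol (1:1 ratio)
n(NaOH) consumed by analyte = 0.01264 − 4.762 × 10^-3 = 7.878 × 10^-3 mol
From the 1:2 ratio, n(C9H8O4) = 1/2 × 7.878 × 10^-3 = 3.939 × 10^-3 mol
mass of C9H8O4 = 3.939 × 10^-3 × 180.16 = 0.7096 g
% C9H8O4 = 0.7096 / 0.7772 × 100 = 91.30 %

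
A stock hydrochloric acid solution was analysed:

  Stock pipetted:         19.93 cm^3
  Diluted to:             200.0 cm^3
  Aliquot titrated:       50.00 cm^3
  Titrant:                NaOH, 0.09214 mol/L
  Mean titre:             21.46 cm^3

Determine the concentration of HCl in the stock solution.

0.3969 mol/L

HCl + NaOH → NaCl + H2O
n(NaOH) = 0.02146 × 0.09214 = 1.977 × 10^-3 mol
n(HCl) in the aliquot = 1.977 × 10^-3 mol (1:1 ratio)
[HCl]_dilute = 1.977 × 10^-3 / 0.05000 = 0.03955 mol/L
Dilution factor = 200.0 / 19.93 = 10.04
[HCl]_stock = 0.03955 × 10.04 = 0.3969 mol/L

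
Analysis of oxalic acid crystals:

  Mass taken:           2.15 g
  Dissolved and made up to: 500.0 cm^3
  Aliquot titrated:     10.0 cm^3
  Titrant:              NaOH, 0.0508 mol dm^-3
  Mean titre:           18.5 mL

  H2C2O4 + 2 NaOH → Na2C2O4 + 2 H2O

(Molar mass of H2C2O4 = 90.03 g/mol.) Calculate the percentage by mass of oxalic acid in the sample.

n(NaOH) per titration = 0.0185 × 0.0508 = 9.40 × 10^-4 mol
From the 1:2 ratio, n(H2C2O4) in each aliquot = 1/2 × 9.40 × 10^-4 = 4.70 × 10^-4 mol
n(H2C2O4) in the whole flask = 4.70 × 10^-4 × 500.0/10.0 = 0.0235 mol
mass of H2C2O4 = 0.0235 × 90.03 = 2.12 g
% H2C2O4 = 2.12 / 2.15 × 100 = 98.4 %

98.4 %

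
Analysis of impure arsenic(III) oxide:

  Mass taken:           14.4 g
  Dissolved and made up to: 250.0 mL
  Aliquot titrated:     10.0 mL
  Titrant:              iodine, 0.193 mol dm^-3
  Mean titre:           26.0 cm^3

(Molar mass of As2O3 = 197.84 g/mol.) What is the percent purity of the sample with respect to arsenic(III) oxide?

86.2 %

As2O3 + 2 I2 + 2 H2O → As2O5 + 4 HI
n(I2) per titration = 0.0260 × 0.193 = 5.02 × 10^-3 mol
From the 1:2 ratio, n(As2O3) in each aliquot = 1/2 × 5.02 × 10^-3 = 2.51 × 10^-3 mol
n(As2O3) in the whole flask = 2.51 × 10^-3 × 250.0/10.0 = 0.0627 mol
mass of As2O3 = 0.0627 × 197.84 = 12.4 g
% As2O3 = 12.4 / 14.4 × 100 = 86.2 %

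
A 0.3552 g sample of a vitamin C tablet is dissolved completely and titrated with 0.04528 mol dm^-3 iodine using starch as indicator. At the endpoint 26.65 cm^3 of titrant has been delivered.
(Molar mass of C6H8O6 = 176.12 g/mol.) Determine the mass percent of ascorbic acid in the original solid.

59.83 %

C6H8O6 + I2 → C6H6O6 + 2 HI
n(I2) = 0.02665 L × 0.04528 mol/L = 1.207 × 10^-3 mol
n(C6H8O6) = 1.207 × 10^-3 mol (1:1 ratio)
mass of C6H8O6 = 1.207 × 10^-3 × 176.12 g/mol = 0.2125 g
% C6H8O6 = 0.2125 / 0.3552 × 100 = 59.83 %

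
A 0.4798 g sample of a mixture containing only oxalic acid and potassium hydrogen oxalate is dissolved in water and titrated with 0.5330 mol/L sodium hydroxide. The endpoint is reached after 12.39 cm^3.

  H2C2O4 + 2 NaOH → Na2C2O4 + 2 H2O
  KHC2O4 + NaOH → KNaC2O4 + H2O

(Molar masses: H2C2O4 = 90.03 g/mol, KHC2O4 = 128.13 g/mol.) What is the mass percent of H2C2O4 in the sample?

41.35 %

n(NaOH) = 0.01239 × 0.5330 = 6.604 × 10^-3 mol
Let x = n(H2C2O4), y = n(KHC2O4).
Titrant: 2x + 1y = 6.604 × 10^-3;  mass: 90.03x + 128.13y = 0.4798
Solving, x = 2.204 × 10^-3 mol, y = 2.196 × 10^-3 mol
mass of H2C2O4 = 2.204 × 10^-3 × 90.03 = 0.1984 g
% H2C2O4 = 0.1984 / 0.4798 × 100 = 41.35 %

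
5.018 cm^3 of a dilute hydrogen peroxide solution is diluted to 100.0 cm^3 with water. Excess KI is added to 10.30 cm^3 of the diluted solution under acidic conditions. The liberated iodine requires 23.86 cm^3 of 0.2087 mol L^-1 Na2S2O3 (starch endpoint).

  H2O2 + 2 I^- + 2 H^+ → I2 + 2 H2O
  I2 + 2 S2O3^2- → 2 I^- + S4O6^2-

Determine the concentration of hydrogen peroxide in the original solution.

4.817 mol/L

n(S2O3^2-) = 0.02386 × 0.2087 = 4.980 × 10^-3 mol
n(I2) = n(S2O3^2-)/2 = 2.490 × 10^-3 mol
n(H2O2) in the aliquot = 2.490 × 10^-3 mol (1:1 ratio)
[H2O2]_dilute = 2.490 × 10^-3 / 0.01030 = 0.2417 mol/L
[H2O2]_original = 0.2417 × 100.0/5.018 = 4.817 mol/L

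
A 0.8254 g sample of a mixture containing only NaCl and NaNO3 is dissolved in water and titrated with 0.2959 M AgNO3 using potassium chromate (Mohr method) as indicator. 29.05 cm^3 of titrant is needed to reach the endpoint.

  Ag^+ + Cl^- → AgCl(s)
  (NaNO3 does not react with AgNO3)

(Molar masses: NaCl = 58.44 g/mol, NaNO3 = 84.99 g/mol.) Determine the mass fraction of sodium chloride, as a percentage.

n(AgNO3) = 0.02905 × 0.2959 = 8.596 × 10^-3 mol
Let x = n(NaCl), y = n(NaNO3).
Titrant: 1x = 8.596 × 10^-3;  mass: 58.44x + 84.99y = 0.8254
Solving, x = 8.596 × 10^-3 mol, y = 3.801 × 10^-3 mol
mass of NaCl = 8.596 × 10^-3 × 58.44 = 0.5023 g
% NaCl = 0.5023 / 0.8254 × 100 = 60.86 %

60.86 %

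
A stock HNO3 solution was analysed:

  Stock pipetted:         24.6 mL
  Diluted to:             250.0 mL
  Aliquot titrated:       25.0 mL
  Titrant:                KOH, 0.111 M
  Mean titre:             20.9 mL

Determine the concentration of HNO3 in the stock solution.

HNO3 + KOH → KNO3 + H2O
n(KOH) = 0.0209 × 0.111 = 2.32 × 10^-3 mol
n(HNO3) in the aliquot = 2.32 × 10^-3 mol (1:1 ratio)
[HNO3]_dilute = 2.32 × 10^-3 / 0.0250 = 0.0928 mol/L
Dilution factor = 250.0 / 24.6 = 10.16
[HNO3]_stock = 0.0928 × 10.16 = 0.943 mol/L

0.943 M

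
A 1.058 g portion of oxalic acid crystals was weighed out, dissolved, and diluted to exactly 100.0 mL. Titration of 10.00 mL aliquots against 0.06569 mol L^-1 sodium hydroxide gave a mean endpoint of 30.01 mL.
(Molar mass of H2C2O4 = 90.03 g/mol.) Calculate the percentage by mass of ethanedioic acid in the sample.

H2C2O4 + 2 NaOH → Na2C2O4 + 2 H2O
n(NaOH) per titration = 0.03001 × 0.06569 = 1.971 × 10^-3 mol
From the 1:2 ratio, n(H2C2O4) in each aliquot = 1/2 × 1.971 × 10^-3 = 9.857 × 10^-4 mol
n(H2C2O4) in the whole flask = 9.857 × 10^-4 × 100.0/10.00 = 9.857 × 10^-3 mol
mass of H2C2O4 = 9.857 × 10^-3 × 90.03 = 0.8874 g
% H2C2O4 = 0.8874 / 1.058 × 100 = 83.88 %

83.88 %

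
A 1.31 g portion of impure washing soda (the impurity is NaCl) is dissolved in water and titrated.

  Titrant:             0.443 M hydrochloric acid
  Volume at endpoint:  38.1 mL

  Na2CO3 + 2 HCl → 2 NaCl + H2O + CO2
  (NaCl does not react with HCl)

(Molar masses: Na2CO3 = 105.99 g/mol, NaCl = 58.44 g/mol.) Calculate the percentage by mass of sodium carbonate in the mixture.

68.3 %

n(HCl) = 0.0381 × 0.443 = 0.0169 mol
Let x = n(Na2CO3), y = n(NaCl).
Titrant: 2x = 0.0169;  mass: 105.99x + 58.44y = 1.31
Solving, x = 8.44 × 10^-3 mol, y = 7.11 × 10^-3 mol
mass of Na2CO3 = 8.44 × 10^-3 × 105.99 = 0.894 g
% Na2CO3 = 0.894 / 1.31 × 100 = 68.3 %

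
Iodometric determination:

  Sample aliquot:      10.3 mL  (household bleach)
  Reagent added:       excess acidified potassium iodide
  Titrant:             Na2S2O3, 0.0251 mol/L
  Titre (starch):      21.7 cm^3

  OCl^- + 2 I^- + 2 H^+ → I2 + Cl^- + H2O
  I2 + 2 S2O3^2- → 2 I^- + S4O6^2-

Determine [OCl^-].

0.0264 mol/L

n(S2O3^2-) = 0.0217 × 0.0251 = 5.45 × 10^-4 mol
n(I2) = n(S2O3^2-)/2 = 2.72 × 10^-4 mol
n(OCl^-) in the aliquot = 2.72 × 10^-4 mol (1:1 ratio)
[OCl^-] = 2.72 × 10^-4 / 0.0103 = 0.0264 mol/L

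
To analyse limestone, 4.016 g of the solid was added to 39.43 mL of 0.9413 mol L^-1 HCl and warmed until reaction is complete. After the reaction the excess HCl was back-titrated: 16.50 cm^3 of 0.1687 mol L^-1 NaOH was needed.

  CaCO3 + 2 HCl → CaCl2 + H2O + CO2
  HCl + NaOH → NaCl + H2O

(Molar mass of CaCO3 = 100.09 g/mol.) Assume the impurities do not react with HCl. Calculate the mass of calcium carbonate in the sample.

1.718 g

n(HCl) added = 0.03943 × 0.9413 = 0.03712 mol
n(NaOH) used in back-titration = 0.01650 × 0.1687 = 2.784 × 10^-3 mol
n(HCl) left over = 2.784 × 10^-3 mol (1:1 ratio)
n(HCl) consumed by analyte = 0.03712 − 2.784 × 10^-3 = 0.03433 mol
From the 1:2 ratio, n(CaCO3) = 1/2 × 0.03433 = 0.01717 mol
mass of CaCO3 = 0.01717 × 100.09 = 1.718 g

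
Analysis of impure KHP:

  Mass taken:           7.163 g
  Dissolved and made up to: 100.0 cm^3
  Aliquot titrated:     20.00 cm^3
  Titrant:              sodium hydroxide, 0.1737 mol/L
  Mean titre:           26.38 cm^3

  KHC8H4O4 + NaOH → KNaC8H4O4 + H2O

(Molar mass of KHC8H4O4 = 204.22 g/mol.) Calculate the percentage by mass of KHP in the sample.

65.32 %

n(NaOH) per titration = 0.02638 × 0.1737 = 4.582 × 10^-3 mol
n(KHC8H4O4) in each aliquot = 4.582 × 10^-3 mol (1:1 ratio)
n(KHC8H4O4) in the whole flask = 4.582 × 10^-3 × 100.0/20.00 = 0.02291 mol
mass of KHC8H4O4 = 0.02291 × 204.22 = 4.679 g
% KHC8H4O4 = 4.679 / 7.163 × 100 = 65.32 %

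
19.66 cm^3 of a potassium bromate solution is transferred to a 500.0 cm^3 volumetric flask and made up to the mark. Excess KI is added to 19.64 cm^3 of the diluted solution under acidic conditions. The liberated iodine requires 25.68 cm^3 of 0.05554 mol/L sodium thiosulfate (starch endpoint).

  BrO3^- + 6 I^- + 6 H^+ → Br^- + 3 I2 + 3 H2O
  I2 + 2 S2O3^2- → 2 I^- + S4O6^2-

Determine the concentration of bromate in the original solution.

0.3078 mol/L

n(S2O3^2-) = 0.02568 × 0.05554 = 1.426 × 10^-3 mol
n(I2) = n(S2O3^2-)/2 = 7.131 × 10^-4 mol
From the 1:3 ratio, n(BrO3^-) in the aliquot = 1/3 × 7.131 × 10^-4 = 2.377 × 10^-4 mol
[BrO3^-]_dilute = 2.377 × 10^-4 / 0.01964 = 0.01210 mol/L
[BrO3^-]_original = 0.01210 × 500.0/19.66 = 0.3078 mol/L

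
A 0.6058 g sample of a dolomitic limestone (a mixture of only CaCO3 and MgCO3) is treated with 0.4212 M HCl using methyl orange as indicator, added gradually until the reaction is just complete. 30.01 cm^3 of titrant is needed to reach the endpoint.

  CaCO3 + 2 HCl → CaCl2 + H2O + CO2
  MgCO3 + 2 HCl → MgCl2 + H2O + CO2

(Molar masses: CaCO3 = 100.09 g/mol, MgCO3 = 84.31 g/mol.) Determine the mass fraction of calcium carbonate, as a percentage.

n(HCl) = 0.03001 × 0.4212 = 0.01264 mol
Let x = n(CaCO3), y = n(MgCO3).
Titrant: 2x + 2y = 0.01264;  mass: 100.09x + 84.31y = 0.6058
Solving, x = 4.623 × 10^-3 mol, y = 1.697 × 10^-3 mol
mass of CaCO3 = 4.623 × 10^-3 × 100.09 = 0.4627 g
% CaCO3 = 0.4627 / 0.6058 × 100 = 76.38 %

76.38 %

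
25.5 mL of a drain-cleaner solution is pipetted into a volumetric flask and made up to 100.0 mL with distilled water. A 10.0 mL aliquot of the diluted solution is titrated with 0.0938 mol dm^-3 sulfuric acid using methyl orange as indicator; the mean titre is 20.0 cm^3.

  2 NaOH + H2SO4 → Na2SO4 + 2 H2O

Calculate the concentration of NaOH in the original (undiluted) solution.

n(H2SO4) = 0.0200 × 0.0938 = 1.88 × 10^-3 mol
From the 2:1 ratio, n(NaOH) in the aliquot = 2/1 × 1.88 × 10^-3 = 3.75 × 10^-3 mol
[NaOH]_dilute = 3.75 × 10^-3 / 0.0100 = 0.375 mol/L
Dilution factor = 100.0 / 25.5 = 3.922
[NaOH]_stock = 0.375 × 3.922 = 1.47 mol/L

1.47 mol/L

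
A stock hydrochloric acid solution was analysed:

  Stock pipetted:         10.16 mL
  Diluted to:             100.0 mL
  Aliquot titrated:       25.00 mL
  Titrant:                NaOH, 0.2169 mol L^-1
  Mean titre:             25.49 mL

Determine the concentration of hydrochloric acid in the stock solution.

2.177 mol/L

HCl + NaOH → NaCl + H2O
n(NaOH) = 0.02549 × 0.2169 = 5.529 × 10^-3 mol
n(HCl) in the aliquot = 5.529 × 10^-3 mol (1:1 ratio)
[HCl]_dilute = 5.529 × 10^-3 / 0.02500 = 0.2212 mol/L
Dilution factor = 100.0 / 10.16 = 9.843
[HCl]_stock = 0.2212 × 9.843 = 2.177 mol/L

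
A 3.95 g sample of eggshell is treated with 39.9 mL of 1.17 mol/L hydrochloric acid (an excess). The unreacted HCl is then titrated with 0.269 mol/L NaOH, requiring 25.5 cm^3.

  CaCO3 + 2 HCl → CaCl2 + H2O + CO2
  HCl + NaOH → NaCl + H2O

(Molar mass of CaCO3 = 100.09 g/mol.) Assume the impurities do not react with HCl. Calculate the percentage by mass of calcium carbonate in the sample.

50.5 %

n(HCl) added = 0.0399 × 1.17 = 0.0467 mol
n(NaOH) used in back-titration = 0.0255 × 0.269 = 6.86 × 10^-3 mol
n(HCl) left over = 6.86 × 10^-3 mol (1:1 ratio)
n(HCl) consumed by analyte = 0.0467 − 6.86 × 10^-3 = 0.0398 mol
From the 1:2 ratio, n(CaCO3) = 1/2 × 0.0398 = 0.0199 mol
mass of CaCO3 = 0.0199 × 100.09 = 1.99 g
% CaCO3 = 1.99 / 3.95 × 100 = 50.5 %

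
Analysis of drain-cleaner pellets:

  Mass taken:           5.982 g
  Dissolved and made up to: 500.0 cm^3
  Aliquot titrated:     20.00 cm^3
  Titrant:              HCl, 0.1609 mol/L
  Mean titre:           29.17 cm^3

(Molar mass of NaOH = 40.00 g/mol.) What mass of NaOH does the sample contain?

NaOH + HCl → NaCl + H2O
n(HCl) per titration = 0.02917 × 0.1609 = 4.693 × 10^-3 mol
n(NaOH) in each aliquot = 4.693 × 10^-3 mol (1:1 ratio)
n(NaOH) in the whole flask = 4.693 × 10^-3 × 500.0/20.00 = 0.1173 mol
mass of NaOH = 0.1173 × 40.00 = 4.693 g

4.693 g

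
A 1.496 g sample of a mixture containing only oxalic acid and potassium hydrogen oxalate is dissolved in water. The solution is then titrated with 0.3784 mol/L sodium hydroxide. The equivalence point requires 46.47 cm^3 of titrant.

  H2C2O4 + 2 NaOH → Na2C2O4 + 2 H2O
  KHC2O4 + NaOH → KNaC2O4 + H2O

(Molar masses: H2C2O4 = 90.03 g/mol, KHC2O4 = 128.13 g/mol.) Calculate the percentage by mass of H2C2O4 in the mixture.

27.41 %

n(NaOH) = 0.04647 × 0.3784 = 0.01758 mol
Let x = n(H2C2O4), y = n(KHC2O4).
Titrant: 2x + 1y = 0.01758;  mass: 90.03x + 128.13y = 1.496
Solving, x = 4.554 × 10^-3 mol, y = 8.476 × 10^-3 mol
mass of H2C2O4 = 4.554 × 10^-3 × 90.03 = 0.4100 g
% H2C2O4 = 0.4100 / 1.496 × 100 = 27.41 %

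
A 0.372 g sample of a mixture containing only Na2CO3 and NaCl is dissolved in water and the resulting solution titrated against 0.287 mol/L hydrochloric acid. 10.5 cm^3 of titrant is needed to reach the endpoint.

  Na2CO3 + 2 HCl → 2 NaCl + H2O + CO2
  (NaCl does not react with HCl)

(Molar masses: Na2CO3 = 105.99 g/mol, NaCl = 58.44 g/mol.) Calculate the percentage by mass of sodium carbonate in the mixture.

42.9 %

n(HCl) = 0.0105 × 0.287 = 3.01 × 10^-3 mol
Let x = n(Na2CO3), y = n(NaCl).
Titrant: 2x = 3.01 × 10^-3;  mass: 105.99x + 58.44y = 0.372
Solving, x = 1.51 × 10^-3 mol, y = 3.63 × 10^-3 mol
mass of Na2CO3 = 1.51 × 10^-3 × 105.99 = 0.160 g
% Na2CO3 = 0.160 / 0.372 × 100 = 42.9 %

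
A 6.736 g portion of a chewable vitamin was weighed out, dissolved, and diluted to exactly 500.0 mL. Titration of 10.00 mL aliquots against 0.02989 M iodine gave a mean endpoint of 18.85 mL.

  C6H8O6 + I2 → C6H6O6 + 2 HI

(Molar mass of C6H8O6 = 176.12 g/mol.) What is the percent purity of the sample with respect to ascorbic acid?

n(I2) per titration = 0.01885 × 0.02989 = 5.634 × 10^-4 mol
n(C6H8O6) in each aliquot = 5.634 × 10^-4 mol (1:1 ratio)
n(C6H8O6) in the whole flask = 5.634 × 10^-4 × 500.0/10.00 = 0.02817 mol
mass of C6H8O6 = 0.02817 × 176.12 = 4.962 g
% C6H8O6 = 4.962 / 6.736 × 100 = 73.66 %

73.66 %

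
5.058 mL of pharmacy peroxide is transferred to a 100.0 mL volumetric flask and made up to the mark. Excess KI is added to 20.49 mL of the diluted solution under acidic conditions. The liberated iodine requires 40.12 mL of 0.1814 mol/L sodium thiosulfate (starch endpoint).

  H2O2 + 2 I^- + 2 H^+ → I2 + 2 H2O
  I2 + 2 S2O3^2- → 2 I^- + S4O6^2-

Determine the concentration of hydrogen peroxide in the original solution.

3.511 mol/L

n(S2O3^2-) = 0.04012 × 0.1814 = 7.278 × 10^-3 mol
n(I2) = n(S2O3^2-)/2 = 3.639 × 10^-3 mol
n(H2O2) in the aliquot = 3.639 × 10^-3 mol (1:1 ratio)
[H2O2]_dilute = 3.639 × 10^-3 / 0.02049 = 0.1776 mol/L
[H2O2]_original = 0.1776 × 100.0/5.058 = 3.511 mol/L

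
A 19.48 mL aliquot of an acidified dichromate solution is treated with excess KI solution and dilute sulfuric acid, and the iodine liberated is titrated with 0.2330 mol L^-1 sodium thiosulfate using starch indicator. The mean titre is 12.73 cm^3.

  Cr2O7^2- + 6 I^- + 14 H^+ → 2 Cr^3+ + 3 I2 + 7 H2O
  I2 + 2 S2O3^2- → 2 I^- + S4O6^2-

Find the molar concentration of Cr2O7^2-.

0.02538 mol/L

n(S2O3^2-) = 0.01273 × 0.2330 = 2.966 × 10^-3 mol
n(I2) = n(S2O3^2-)/2 = 1.483 × 10^-3 mol
From the 1:3 ratio, n(Cr2O7^2-) in the aliquot = 1/3 × 1.483 × 10^-3 = 4.943 × 10^-4 mol
[Cr2O7^2-] = 4.943 × 10^-4 / 0.01948 = 0.02538 mol/L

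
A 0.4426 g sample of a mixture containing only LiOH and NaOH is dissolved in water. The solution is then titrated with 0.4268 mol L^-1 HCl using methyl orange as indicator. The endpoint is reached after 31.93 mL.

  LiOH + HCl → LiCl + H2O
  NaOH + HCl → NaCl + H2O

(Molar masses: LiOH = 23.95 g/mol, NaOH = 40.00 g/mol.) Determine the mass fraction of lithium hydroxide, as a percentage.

n(HCl) = 0.03193 × 0.4268 = 0.01363 mol
Let x = n(LiOH), y = n(NaOH).
Titrant: 1x + 1y = 0.01363;  mass: 23.95x + 40.00y = 0.4426
Solving, x = 6.387 × 10^-3 mol, y = 7.241 × 10^-3 mol
mass of LiOH = 6.387 × 10^-3 × 23.95 = 0.1530 g
% LiOH = 0.1530 / 0.4426 × 100 = 34.56 %

34.56 %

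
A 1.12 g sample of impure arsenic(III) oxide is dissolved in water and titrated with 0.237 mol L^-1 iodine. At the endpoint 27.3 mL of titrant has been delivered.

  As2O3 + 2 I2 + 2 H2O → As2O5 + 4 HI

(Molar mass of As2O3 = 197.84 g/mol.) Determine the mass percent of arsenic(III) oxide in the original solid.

57.1 %

n(I2) = 0.0273 L × 0.237 mol/L = 6.47 × 10^-3 mol
From the 1:2 ratio, n(As2O3) = 1/2 × 6.47 × 10^-3 = 3.24 × 10^-3 mol
mass of As2O3 = 3.24 × 10^-3 × 197.84 g/mol = 0.640 g
% As2O3 = 0.640 / 1.12 × 100 = 57.1 %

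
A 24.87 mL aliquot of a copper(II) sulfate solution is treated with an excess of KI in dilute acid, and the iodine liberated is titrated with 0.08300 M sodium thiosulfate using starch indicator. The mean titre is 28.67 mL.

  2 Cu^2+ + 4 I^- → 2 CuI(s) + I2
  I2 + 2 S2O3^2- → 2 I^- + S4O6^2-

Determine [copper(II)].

0.09568 M

n(S2O3^2-) = 0.02867 × 0.08300 = 2.380 × 10^-3 mol
n(I2) = n(S2O3^2-)/2 = 1.190 × 10^-3 mol
From the 2:1 ratio, n(Cu2+) in the aliquot = 2/1 × 1.190 × 10^-3 = 2.380 × 10^-3 mol
[Cu2+] = 2.380 × 10^-3 / 0.02487 = 0.09568 mol/L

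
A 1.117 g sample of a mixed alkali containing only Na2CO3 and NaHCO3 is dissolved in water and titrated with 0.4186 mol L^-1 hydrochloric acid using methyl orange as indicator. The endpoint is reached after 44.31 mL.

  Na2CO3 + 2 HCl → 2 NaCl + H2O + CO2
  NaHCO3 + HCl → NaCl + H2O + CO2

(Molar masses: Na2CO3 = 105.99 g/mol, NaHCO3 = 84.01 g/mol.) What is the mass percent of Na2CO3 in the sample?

n(HCl) = 0.04431 × 0.4186 = 0.01855 mol
Let x = n(Na2CO3), y = n(NaHCO3).
Titrant: 2x + 1y = 0.01855;  mass: 105.99x + 84.01y = 1.117
Solving, x = 7.113 × 10^-3 mol, y = 4.322 × 10^-3 mol
mass of Na2CO3 = 7.113 × 10^-3 × 105.99 = 0.7539 g
% Na2CO3 = 0.7539 / 1.117 × 100 = 67.50 %

67.50 %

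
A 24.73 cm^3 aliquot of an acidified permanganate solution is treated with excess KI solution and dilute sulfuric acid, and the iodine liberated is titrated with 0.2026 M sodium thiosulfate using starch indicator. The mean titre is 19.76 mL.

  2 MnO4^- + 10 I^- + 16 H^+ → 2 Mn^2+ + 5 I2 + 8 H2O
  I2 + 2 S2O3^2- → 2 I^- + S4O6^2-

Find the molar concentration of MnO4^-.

n(S2O3^2-) = 0.01976 × 0.2026 = 4.003 × 10^-3 mol
n(I2) = n(S2O3^2-)/2 = 2.002 × 10^-3 mol
From the 2:5 ratio, n(MnO4^-) in the aliquot = 2/5 × 2.002 × 10^-3 = 8.007 × 10^-4 mol
[MnO4^-] = 8.007 × 10^-4 / 0.02473 = 0.03238 mol/L

0.03238 M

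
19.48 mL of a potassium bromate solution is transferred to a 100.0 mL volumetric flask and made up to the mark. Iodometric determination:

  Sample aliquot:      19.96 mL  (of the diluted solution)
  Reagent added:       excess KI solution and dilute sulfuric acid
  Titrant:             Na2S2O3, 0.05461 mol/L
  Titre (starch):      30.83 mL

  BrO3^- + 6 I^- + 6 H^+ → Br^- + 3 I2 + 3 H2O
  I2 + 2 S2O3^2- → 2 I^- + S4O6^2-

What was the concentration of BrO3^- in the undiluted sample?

n(S2O3^2-) = 0.03083 × 0.05461 = 1.684 × 10^-3 mol
n(I2) = n(S2O3^2-)/2 = 8.418 × 10^-4 mol
From the 1:3 ratio, n(BrO3^-) in the aliquot = 1/3 × 8.418 × 10^-4 = 2.806 × 10^-4 mol
[BrO3^-]_dilute = 2.806 × 10^-4 / 0.01996 = 0.01406 mol/L
[BrO3^-]_original = 0.01406 × 100.0/19.48 = 0.07217 mol/L

0.07217 mol/L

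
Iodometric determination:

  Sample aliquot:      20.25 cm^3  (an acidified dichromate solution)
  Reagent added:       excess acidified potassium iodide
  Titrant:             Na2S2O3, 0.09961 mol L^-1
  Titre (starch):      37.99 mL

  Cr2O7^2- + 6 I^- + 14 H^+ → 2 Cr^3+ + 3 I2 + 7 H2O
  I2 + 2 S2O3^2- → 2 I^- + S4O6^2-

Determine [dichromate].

n(S2O3^2-) = 0.03799 × 0.09961 = 3.784 × 10^-3 mol
n(I2) = n(S2O3^2-)/2 = 1.892 × 10^-3 mol
From the 1:3 ratio, n(Cr2O7^2-) in the aliquot = 1/3 × 1.892 × 10^-3 = 6.307 × 10^-4 mol
[Cr2O7^2-] = 6.307 × 10^-4 / 0.02025 = 0.03115 mol/L

0.03115 mol/L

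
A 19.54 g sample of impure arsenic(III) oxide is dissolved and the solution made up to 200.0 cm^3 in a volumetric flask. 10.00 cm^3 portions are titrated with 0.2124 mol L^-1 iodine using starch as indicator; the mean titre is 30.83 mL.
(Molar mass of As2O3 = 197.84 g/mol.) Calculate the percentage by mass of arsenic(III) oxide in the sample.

As2O3 + 2 I2 + 2 H2O → As2O5 + 4 HI
n(I2) per titration = 0.03083 × 0.2124 = 6.548 × 10^-3 mol
From the 1:2 ratio, n(As2O3) in each aliquot = 1/2 × 6.548 × 10^-3 = 3.274 × 10^-3 mol
n(As2O3) in the whole flask = 3.274 × 10^-3 × 200.0/10.00 = 0.06548 mol
mass of As2O3 = 0.06548 × 197.84 = 12.96 g
% As2O3 = 12.96 / 19.54 × 100 = 66.30 %

66.30 %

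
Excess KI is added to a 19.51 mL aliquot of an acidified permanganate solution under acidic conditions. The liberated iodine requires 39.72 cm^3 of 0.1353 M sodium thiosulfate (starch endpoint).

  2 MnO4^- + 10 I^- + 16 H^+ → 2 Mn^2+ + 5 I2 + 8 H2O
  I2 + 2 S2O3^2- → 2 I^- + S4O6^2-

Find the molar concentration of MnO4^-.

0.05509 M

n(S2O3^2-) = 0.03972 × 0.1353 = 5.374 × 10^-3 mol
n(I2) = n(S2O3^2-)/2 = 2.687 × 10^-3 mol
From the 2:5 ratio, n(MnO4^-) in the aliquot = 2/5 × 2.687 × 10^-3 = 1.075 × 10^-3 mol
[MnO4^-] = 1.075 × 10^-3 / 0.01951 = 0.05509 mol/L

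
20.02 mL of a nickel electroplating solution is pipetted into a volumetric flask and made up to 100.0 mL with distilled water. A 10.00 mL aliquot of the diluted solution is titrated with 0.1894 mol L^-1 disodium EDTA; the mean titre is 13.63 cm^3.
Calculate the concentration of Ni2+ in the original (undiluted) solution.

Ni^2+ + EDTA^4- → [Ni(EDTA)]^2-
n(EDTA) = 0.01363 × 0.1894 = 2.582 × 10^-3 mol
n(Ni2+) in the aliquot = 2.582 × 10^-3 mol (1:1 ratio)
[Ni2+]_dilute = 2.582 × 10^-3 / 0.01000 = 0.2582 mol/L
Dilution factor = 100.0 / 20.02 = 4.995
[Ni2+]_stock = 0.2582 × 4.995 = 1.289 mol/L

1.289 mol/L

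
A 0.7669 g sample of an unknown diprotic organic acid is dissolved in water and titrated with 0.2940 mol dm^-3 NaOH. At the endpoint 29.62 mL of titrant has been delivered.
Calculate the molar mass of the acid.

n(NaOH) = 0.02962 L × 0.2940 mol/L = 8.708 × 10^-3 mol
From the 1:2 ratio, n(H2A) = 1/2 × 8.708 × 10^-3 = 4.354 × 10^-3 mol
M = m / n = 0.7669 g / 4.354 × 10^-3 mol = 176.1 g/mol

176.1 g/mol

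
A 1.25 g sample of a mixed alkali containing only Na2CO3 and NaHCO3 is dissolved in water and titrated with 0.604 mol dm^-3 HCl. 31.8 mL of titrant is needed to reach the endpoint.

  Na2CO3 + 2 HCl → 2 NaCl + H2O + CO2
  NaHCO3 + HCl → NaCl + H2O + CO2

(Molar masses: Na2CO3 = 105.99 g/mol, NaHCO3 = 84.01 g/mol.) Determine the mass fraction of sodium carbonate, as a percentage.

49.7 %

n(HCl) = 0.0318 × 0.604 = 0.0192 mol
Let x = n(Na2CO3), y = n(NaHCO3).
Titrant: 2x + 1y = 0.0192;  mass: 105.99x + 84.01y = 1.25
Solving, x = 5.86 × 10^-3 mol, y = 7.48 × 10^-3 mol
mass of Na2CO3 = 5.86 × 10^-3 × 105.99 = 0.621 g
% Na2CO3 = 0.621 / 1.25 × 100 = 49.7 %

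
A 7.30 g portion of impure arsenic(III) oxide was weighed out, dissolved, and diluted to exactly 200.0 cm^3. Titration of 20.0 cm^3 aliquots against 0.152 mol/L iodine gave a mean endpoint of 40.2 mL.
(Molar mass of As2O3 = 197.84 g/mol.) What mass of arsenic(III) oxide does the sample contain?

As2O3 + 2 I2 + 2 H2O → As2O5 + 4 HI
n(I2) per titration = 0.0402 × 0.152 = 6.11 × 10^-3 mol
From the 1:2 ratio, n(As2O3) in each aliquot = 1/2 × 6.11 × 10^-3 = 3.06 × 10^-3 mol
n(As2O3) in the whole flask = 3.06 × 10^-3 × 200.0/20.0 = 0.0306 mol
mass of As2O3 = 0.0306 × 197.84 = 6.04 g

6.04 g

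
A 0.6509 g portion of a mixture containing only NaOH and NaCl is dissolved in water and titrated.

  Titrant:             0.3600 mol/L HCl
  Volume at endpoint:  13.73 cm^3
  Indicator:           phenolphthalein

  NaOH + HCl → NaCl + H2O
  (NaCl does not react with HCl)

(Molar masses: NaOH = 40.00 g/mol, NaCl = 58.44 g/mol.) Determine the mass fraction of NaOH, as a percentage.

n(HCl) = 0.01373 × 0.3600 = 4.943 × 10^-3 mol
Let x = n(NaOH), y = n(NaCl).
Titrant: 1x = 4.943 × 10^-3;  mass: 40.00x + 58.44y = 0.6509
Solving, x = 4.943 × 10^-3 mol, y = 7.755 × 10^-3 mol
mass of NaOH = 4.943 × 10^-3 × 40.00 = 0.1977 g
% NaOH = 0.1977 / 0.6509 × 100 = 30.38 %

30.38 %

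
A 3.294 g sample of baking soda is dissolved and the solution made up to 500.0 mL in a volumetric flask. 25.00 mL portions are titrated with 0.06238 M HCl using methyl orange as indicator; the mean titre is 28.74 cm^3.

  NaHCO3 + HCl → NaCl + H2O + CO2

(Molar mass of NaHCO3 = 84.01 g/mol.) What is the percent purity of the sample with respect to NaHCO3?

n(HCl) per titration = 0.02874 × 0.06238 = 1.793 × 10^-3 mol
n(NaHCO3) in each aliquot = 1.793 × 10^-3 mol (1:1 ratio)
n(NaHCO3) in the whole flask = 1.793 × 10^-3 × 500.0/25.00 = 0.03586 mol
mass of NaHCO3 = 0.03586 × 84.01 = 3.012 g
% NaHCO3 = 3.012 / 3.294 × 100 = 91.45 %

91.45 %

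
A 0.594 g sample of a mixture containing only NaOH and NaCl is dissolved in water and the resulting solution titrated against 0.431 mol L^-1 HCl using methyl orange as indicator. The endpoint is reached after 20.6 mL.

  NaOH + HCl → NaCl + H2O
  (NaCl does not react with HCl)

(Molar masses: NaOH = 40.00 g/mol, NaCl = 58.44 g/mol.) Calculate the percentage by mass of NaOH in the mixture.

n(HCl) = 0.0206 × 0.431 = 8.88 × 10^-3 mol
Let x = n(NaOH), y = n(NaCl).
Titrant: 1x = 8.88 × 10^-3;  mass: 40.00x + 58.44y = 0.594
Solving, x = 8.88 × 10^-3 mol, y = 4.09 × 10^-3 mol
mass of NaOH = 8.88 × 10^-3 × 40.00 = 0.355 g
% NaOH = 0.355 / 0.594 × 100 = 59.8 %

59.8 %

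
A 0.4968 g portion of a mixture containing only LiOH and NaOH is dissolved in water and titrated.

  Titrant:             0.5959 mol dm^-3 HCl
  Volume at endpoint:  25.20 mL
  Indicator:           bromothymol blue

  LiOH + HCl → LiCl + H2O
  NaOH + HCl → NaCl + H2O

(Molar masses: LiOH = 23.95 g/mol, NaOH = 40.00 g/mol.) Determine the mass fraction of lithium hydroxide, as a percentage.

n(HCl) = 0.02520 × 0.5959 = 0.01502 mol
Let x = n(LiOH), y = n(NaOH).
Titrant: 1x + 1y = 0.01502;  mass: 23.95x + 40.00y = 0.4968
Solving, x = 6.471 × 10^-3 mol, y = 8.545 × 10^-3 mol
mass of LiOH = 6.471 × 10^-3 × 23.95 = 0.1550 g
% LiOH = 0.1550 / 0.4968 × 100 = 31.20 %

31.20 %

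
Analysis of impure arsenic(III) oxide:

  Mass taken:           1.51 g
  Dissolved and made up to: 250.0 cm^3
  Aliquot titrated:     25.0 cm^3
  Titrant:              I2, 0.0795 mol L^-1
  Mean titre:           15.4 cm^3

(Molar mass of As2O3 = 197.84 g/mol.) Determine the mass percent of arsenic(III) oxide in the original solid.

80.2 %

As2O3 + 2 I2 + 2 H2O → As2O5 + 4 HI
n(I2) per titration = 0.0154 × 0.0795 = 1.22 × 10^-3 mol
From the 1:2 ratio, n(As2O3) in each aliquot = 1/2 × 1.22 × 10^-3 = 6.12 × 10^-4 mol
n(As2O3) in the whole flask = 6.12 × 10^-4 × 250.0/25.0 = 6.12 × 10^-3 mol
mass of As2O3 = 6.12 × 10^-3 × 197.84 = 1.21 g
% As2O3 = 1.21 / 1.51 × 100 = 80.2 %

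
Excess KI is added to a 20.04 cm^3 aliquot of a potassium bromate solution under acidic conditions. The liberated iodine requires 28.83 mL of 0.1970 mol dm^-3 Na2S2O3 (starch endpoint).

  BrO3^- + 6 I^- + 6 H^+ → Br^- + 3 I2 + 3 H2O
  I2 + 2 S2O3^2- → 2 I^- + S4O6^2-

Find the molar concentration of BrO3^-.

n(S2O3^2-) = 0.02883 × 0.1970 = 5.680 × 10^-3 mol
n(I2) = n(S2O3^2-)/2 = 2.840 × 10^-3 mol
From the 1:3 ratio, n(BrO3^-) in the aliquot = 1/3 × 2.840 × 10^-3 = 9.466 × 10^-4 mol
[BrO3^-] = 9.466 × 10^-4 / 0.02004 = 0.04723 mol/L

0.04723 mol/L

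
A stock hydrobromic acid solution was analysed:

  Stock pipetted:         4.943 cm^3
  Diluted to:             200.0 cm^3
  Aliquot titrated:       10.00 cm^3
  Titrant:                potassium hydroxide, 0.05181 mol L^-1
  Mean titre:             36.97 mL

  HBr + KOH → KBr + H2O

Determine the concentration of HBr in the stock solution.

7.750 mol/L

n(KOH) = 0.03697 × 0.05181 = 1.915 × 10^-3 mol
n(HBr) in the aliquot = 1.915 × 10^-3 mol (1:1 ratio)
[HBr]_dilute = 1.915 × 10^-3 / 0.01000 = 0.1915 mol/L
Dilution factor = 200.0 / 4.943 = 40.46
[HBr]_stock = 0.1915 × 40.46 = 7.750 mol/L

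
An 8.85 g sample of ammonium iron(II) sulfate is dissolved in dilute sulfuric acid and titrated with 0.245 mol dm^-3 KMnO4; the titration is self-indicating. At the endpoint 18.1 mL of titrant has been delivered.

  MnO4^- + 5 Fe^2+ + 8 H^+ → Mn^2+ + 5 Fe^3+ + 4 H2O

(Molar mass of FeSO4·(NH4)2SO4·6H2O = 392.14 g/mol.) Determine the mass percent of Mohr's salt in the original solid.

n(KMnO4) = 0.0181 L × 0.245 mol/L = 4.43 × 10^-3 mol
From the 5:1 ratio, n(FeSO4·(NH4)2SO4·6H2O) = 5/1 × 4.43 × 10^-3 = 0.0222 mol
mass of FeSO4·(NH4)2SO4·6H2O = 0.0222 × 392.14 g/mol = 8.69 g
% FeSO4·(NH4)2SO4·6H2O = 8.69 / 8.85 × 100 = 98.2 %

98.2 %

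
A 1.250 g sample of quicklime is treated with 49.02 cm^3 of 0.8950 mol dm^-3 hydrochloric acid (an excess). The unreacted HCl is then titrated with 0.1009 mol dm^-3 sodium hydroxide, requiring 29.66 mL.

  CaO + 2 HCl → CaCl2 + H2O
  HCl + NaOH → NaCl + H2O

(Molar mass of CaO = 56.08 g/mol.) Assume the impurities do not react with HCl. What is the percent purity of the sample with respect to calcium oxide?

91.70 %

n(HCl) added = 0.04902 × 0.8950 = 0.04387 mol
n(NaOH) used in back-titration = 0.02966 × 0.1009 = 2.993 × 10^-3 mol
n(HCl) left over = 2.993 × 10^-3 mol (1:1 ratio)
n(HCl) consumed by analyte = 0.04387 − 2.993 × 10^-3 = 0.04088 mol
From the 1:2 ratio, n(CaO) = 1/2 × 0.04088 = 0.02044 mol
mass of CaO = 0.02044 × 56.08 = 1.146 g
% CaO = 1.146 / 1.250 × 100 = 91.70 %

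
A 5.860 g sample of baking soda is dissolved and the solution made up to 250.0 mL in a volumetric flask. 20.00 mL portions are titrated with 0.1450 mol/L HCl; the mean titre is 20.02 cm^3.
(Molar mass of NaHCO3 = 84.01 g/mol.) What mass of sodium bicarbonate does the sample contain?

NaHCO3 + HCl → NaCl + H2O + CO2
n(HCl) per titration = 0.02002 × 0.1450 = 2.903 × 10^-3 mol
n(NaHCO3) in each aliquot = 2.903 × 10^-3 mol (1:1 ratio)
n(NaHCO3) in the whole flask = 2.903 × 10^-3 × 250.0/20.00 = 0.03629 mol
mass of NaHCO3 = 0.03629 × 84.01 = 3.048 g

3.048 g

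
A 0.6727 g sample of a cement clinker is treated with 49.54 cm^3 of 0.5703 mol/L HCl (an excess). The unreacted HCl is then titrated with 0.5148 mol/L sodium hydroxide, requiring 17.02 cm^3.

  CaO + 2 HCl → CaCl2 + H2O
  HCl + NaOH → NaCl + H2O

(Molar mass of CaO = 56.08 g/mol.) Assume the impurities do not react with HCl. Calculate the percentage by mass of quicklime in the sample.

n(HCl) added = 0.04954 × 0.5703 = 0.02825 mol
n(NaOH) used in back-titration = 0.01702 × 0.5148 = 8.762 × 10^-3 mol
n(HCl) left over = 8.762 × 10^-3 mol (1:1 ratio)
n(HCl) consumed by analyte = 0.02825 − 8.762 × 10^-3 = 0.01949 mol
From the 1:2 ratio, n(CaO) = 1/2 × 0.01949 = 9.745 × 10^-3 mol
mass of CaO = 9.745 × 10^-3 × 56.08 = 0.5465 g
% CaO = 0.5465 / 0.6727 × 100 = 81.24 %

81.24 %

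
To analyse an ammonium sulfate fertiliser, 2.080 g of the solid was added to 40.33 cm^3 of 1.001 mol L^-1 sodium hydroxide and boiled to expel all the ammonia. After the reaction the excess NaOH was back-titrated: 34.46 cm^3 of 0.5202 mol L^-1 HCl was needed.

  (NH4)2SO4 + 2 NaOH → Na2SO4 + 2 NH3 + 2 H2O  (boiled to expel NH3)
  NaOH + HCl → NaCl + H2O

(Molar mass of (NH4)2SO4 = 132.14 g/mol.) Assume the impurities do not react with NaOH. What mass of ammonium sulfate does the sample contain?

n(NaOH) added = 0.04033 × 1.001 = 0.04037 mol
n(HCl) used in back-titration = 0.03446 × 0.5202 = 0.01793 mol
n(NaOH) left over = 0.01793 mol (1:1 ratio)
n(NaOH) consumed by analyte = 0.04037 − 0.01793 = 0.02244 mol
From the 1:2 ratio, n((NH4)2SO4) = 1/2 × 0.02244 = 0.01122 mol
mass of (NH4)2SO4 = 0.01122 × 132.14 = 1.483 g

1.483 g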